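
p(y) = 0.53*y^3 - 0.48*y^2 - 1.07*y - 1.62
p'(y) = 1.59*y^2 - 0.96*y - 1.07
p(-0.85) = -1.38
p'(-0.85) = 0.89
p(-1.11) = -1.75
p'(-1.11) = 1.95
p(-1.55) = -3.09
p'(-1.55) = 4.24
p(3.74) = 15.39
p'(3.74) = 17.58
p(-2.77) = -13.60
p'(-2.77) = 13.79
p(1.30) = -2.66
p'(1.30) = 0.37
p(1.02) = -2.65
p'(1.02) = -0.39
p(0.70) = -2.42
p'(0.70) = -0.96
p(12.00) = 832.26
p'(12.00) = 216.37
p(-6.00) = -126.96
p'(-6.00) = 61.93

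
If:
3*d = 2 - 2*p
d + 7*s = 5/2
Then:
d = 5/2 - 7*s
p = 21*s/2 - 11/4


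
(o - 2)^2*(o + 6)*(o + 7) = o^4 + 9*o^3 - 6*o^2 - 116*o + 168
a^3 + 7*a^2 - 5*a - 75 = (a - 3)*(a + 5)^2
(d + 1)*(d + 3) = d^2 + 4*d + 3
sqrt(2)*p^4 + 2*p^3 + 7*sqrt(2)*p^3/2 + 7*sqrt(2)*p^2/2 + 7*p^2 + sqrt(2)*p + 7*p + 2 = (p + 1/2)*(p + 2)*(p + sqrt(2))*(sqrt(2)*p + sqrt(2))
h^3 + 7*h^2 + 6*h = h*(h + 1)*(h + 6)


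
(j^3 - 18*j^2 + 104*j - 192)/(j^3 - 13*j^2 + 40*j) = (j^2 - 10*j + 24)/(j*(j - 5))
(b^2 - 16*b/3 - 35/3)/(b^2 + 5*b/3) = (b - 7)/b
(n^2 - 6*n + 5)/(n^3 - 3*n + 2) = (n - 5)/(n^2 + n - 2)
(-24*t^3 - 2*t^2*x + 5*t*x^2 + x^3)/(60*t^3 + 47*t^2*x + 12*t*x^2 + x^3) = (-2*t + x)/(5*t + x)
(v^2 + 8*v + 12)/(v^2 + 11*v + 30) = (v + 2)/(v + 5)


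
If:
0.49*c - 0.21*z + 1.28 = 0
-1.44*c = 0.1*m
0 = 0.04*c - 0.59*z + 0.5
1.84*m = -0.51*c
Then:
No Solution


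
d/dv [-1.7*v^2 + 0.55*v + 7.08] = 0.55 - 3.4*v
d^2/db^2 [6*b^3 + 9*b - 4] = 36*b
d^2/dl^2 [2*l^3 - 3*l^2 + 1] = 12*l - 6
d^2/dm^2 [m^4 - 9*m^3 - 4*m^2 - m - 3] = 12*m^2 - 54*m - 8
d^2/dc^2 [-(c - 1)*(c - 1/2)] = -2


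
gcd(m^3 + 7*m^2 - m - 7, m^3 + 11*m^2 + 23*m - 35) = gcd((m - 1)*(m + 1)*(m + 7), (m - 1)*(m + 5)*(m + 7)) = m^2 + 6*m - 7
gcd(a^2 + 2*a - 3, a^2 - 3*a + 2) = a - 1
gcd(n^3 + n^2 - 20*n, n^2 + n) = n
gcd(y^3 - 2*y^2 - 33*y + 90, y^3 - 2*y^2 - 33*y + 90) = y^3 - 2*y^2 - 33*y + 90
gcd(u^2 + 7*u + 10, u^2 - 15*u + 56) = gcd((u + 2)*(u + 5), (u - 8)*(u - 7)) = 1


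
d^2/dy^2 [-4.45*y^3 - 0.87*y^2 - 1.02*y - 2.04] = -26.7*y - 1.74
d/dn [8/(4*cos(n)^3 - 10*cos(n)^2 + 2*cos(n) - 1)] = 16*(6*cos(n)^2 - 10*cos(n) + 1)*sin(n)/(5*cos(n) - 5*cos(2*n) + cos(3*n) - 6)^2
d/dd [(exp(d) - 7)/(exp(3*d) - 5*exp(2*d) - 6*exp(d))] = 2*(-exp(3*d) + 13*exp(2*d) - 35*exp(d) - 21)*exp(-d)/(exp(4*d) - 10*exp(3*d) + 13*exp(2*d) + 60*exp(d) + 36)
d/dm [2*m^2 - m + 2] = 4*m - 1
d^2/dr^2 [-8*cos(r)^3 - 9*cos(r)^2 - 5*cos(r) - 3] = 11*cos(r) + 18*cos(2*r) + 18*cos(3*r)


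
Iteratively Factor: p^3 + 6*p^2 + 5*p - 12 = (p + 3)*(p^2 + 3*p - 4) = (p - 1)*(p + 3)*(p + 4)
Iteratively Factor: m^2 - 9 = (m - 3)*(m + 3)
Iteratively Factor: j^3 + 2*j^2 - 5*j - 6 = (j + 3)*(j^2 - j - 2) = (j + 1)*(j + 3)*(j - 2)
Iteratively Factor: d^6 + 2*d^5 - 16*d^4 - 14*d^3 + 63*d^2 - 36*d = (d + 4)*(d^5 - 2*d^4 - 8*d^3 + 18*d^2 - 9*d) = (d - 3)*(d + 4)*(d^4 + d^3 - 5*d^2 + 3*d) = d*(d - 3)*(d + 4)*(d^3 + d^2 - 5*d + 3) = d*(d - 3)*(d - 1)*(d + 4)*(d^2 + 2*d - 3) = d*(d - 3)*(d - 1)*(d + 3)*(d + 4)*(d - 1)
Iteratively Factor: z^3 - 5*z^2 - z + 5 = (z + 1)*(z^2 - 6*z + 5) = (z - 1)*(z + 1)*(z - 5)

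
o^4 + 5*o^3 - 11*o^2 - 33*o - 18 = (o - 3)*(o + 1)^2*(o + 6)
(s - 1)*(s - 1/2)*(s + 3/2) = s^3 - 7*s/4 + 3/4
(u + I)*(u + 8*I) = u^2 + 9*I*u - 8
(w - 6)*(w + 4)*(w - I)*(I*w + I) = I*w^4 + w^3 - I*w^3 - w^2 - 26*I*w^2 - 26*w - 24*I*w - 24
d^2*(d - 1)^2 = d^4 - 2*d^3 + d^2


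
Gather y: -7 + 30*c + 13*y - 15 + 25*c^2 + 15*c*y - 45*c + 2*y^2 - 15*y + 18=25*c^2 - 15*c + 2*y^2 + y*(15*c - 2) - 4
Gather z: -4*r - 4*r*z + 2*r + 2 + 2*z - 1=-2*r + z*(2 - 4*r) + 1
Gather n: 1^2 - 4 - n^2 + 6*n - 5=-n^2 + 6*n - 8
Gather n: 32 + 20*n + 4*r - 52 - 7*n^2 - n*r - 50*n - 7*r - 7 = -7*n^2 + n*(-r - 30) - 3*r - 27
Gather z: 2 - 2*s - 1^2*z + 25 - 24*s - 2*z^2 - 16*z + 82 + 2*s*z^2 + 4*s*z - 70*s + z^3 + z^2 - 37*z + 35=-96*s + z^3 + z^2*(2*s - 1) + z*(4*s - 54) + 144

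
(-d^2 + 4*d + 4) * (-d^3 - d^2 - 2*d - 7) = d^5 - 3*d^4 - 6*d^3 - 5*d^2 - 36*d - 28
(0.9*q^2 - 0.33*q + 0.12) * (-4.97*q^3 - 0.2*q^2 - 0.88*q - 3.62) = -4.473*q^5 + 1.4601*q^4 - 1.3224*q^3 - 2.9916*q^2 + 1.089*q - 0.4344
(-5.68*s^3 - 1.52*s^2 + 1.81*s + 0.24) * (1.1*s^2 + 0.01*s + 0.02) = -6.248*s^5 - 1.7288*s^4 + 1.8622*s^3 + 0.2517*s^2 + 0.0386*s + 0.0048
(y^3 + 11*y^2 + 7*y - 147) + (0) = y^3 + 11*y^2 + 7*y - 147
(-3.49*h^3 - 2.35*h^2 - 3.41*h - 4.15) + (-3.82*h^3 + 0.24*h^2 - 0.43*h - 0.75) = -7.31*h^3 - 2.11*h^2 - 3.84*h - 4.9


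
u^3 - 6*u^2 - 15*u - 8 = (u - 8)*(u + 1)^2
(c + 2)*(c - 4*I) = c^2 + 2*c - 4*I*c - 8*I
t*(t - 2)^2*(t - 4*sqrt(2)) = t^4 - 4*sqrt(2)*t^3 - 4*t^3 + 4*t^2 + 16*sqrt(2)*t^2 - 16*sqrt(2)*t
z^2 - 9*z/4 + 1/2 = (z - 2)*(z - 1/4)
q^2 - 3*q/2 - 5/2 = (q - 5/2)*(q + 1)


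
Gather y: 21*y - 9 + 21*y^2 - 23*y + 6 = 21*y^2 - 2*y - 3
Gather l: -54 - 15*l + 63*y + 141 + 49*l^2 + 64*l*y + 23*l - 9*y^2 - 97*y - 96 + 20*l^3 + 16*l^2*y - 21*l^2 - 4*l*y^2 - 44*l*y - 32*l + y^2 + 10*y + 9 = 20*l^3 + l^2*(16*y + 28) + l*(-4*y^2 + 20*y - 24) - 8*y^2 - 24*y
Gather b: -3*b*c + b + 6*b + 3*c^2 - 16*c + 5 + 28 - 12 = b*(7 - 3*c) + 3*c^2 - 16*c + 21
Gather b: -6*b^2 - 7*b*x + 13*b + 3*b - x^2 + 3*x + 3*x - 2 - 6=-6*b^2 + b*(16 - 7*x) - x^2 + 6*x - 8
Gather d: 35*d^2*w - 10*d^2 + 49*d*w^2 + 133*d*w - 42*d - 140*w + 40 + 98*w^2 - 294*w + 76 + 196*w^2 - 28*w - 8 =d^2*(35*w - 10) + d*(49*w^2 + 133*w - 42) + 294*w^2 - 462*w + 108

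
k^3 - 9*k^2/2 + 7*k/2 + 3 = (k - 3)*(k - 2)*(k + 1/2)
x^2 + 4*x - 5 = (x - 1)*(x + 5)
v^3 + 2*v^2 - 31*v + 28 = (v - 4)*(v - 1)*(v + 7)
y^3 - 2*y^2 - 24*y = y*(y - 6)*(y + 4)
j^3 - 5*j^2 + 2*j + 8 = (j - 4)*(j - 2)*(j + 1)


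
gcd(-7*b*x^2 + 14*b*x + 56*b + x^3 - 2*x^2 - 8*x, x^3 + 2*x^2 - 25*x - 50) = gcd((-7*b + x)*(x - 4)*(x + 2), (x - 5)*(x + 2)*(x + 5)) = x + 2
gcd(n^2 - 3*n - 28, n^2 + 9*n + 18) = 1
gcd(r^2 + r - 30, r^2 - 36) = r + 6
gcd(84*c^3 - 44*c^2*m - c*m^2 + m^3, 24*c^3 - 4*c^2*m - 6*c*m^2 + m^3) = 12*c^2 - 8*c*m + m^2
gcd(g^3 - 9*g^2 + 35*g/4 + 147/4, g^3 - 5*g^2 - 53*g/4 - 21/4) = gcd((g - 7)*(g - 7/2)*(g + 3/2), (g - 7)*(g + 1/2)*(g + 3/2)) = g^2 - 11*g/2 - 21/2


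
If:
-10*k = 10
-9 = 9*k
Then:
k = -1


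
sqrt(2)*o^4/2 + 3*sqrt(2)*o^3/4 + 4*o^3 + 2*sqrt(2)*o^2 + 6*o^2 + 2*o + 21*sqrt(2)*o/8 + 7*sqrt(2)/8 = (o + 1/2)*(o + 1)*(o + 7*sqrt(2)/2)*(sqrt(2)*o/2 + 1/2)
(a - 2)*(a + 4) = a^2 + 2*a - 8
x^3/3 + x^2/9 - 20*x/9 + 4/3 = (x/3 + 1)*(x - 2)*(x - 2/3)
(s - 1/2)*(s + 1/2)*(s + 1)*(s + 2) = s^4 + 3*s^3 + 7*s^2/4 - 3*s/4 - 1/2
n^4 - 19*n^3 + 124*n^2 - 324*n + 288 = (n - 8)*(n - 6)*(n - 3)*(n - 2)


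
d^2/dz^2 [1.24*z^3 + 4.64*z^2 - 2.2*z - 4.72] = 7.44*z + 9.28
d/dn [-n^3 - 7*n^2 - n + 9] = -3*n^2 - 14*n - 1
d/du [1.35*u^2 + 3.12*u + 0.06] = 2.7*u + 3.12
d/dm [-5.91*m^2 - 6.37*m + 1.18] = -11.82*m - 6.37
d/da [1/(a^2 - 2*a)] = 2*(1 - a)/(a^2*(a - 2)^2)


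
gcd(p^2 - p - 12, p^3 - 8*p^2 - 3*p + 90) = p + 3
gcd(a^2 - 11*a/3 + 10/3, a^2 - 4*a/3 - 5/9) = a - 5/3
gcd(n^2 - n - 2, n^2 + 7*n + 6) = n + 1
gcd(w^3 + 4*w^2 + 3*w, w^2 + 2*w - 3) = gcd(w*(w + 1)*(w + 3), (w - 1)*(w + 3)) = w + 3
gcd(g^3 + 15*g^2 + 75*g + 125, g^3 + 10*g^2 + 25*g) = g^2 + 10*g + 25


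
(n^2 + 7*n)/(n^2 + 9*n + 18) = n*(n + 7)/(n^2 + 9*n + 18)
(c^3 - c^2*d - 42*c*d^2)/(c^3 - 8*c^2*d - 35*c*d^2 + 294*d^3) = c/(c - 7*d)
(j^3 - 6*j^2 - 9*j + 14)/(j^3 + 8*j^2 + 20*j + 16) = (j^2 - 8*j + 7)/(j^2 + 6*j + 8)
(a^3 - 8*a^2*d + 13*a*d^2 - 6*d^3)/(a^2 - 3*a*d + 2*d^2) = (a^2 - 7*a*d + 6*d^2)/(a - 2*d)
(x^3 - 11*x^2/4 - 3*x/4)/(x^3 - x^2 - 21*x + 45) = x*(4*x + 1)/(4*(x^2 + 2*x - 15))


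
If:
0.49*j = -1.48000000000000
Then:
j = -3.02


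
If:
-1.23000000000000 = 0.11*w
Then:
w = -11.18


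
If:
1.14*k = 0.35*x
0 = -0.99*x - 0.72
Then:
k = -0.22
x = -0.73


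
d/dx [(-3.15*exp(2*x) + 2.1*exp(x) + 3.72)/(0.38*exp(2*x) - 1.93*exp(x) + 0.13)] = (5.2815*exp(2*x) - 3.6462*exp(x) + 7.4526)*exp(x)/(0.1444*exp(4*x) - 1.4668*exp(3*x) + 3.8237*exp(2*x) - 0.5018*exp(x) + 0.0169)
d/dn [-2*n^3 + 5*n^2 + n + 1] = -6*n^2 + 10*n + 1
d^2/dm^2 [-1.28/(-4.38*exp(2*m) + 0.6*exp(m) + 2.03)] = ((0.768 - 22.4256*exp(m))*(-4.38*exp(2*m) + 0.6*exp(m) + 2.03) - 1.28*(8.76*exp(m) - 0.6)*(17.52*exp(m) - 1.2)*exp(m))*exp(m)/(-4.38*exp(2*m) + 0.6*exp(m) + 2.03)^3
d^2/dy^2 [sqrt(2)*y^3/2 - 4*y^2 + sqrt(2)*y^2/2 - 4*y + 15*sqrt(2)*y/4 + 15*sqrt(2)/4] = 3*sqrt(2)*y - 8 + sqrt(2)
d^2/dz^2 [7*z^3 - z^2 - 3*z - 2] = 42*z - 2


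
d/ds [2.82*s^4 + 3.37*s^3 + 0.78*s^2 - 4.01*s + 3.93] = 11.28*s^3 + 10.11*s^2 + 1.56*s - 4.01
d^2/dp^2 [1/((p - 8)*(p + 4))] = 2*((p - 8)^2 + (p - 8)*(p + 4) + (p + 4)^2)/((p - 8)^3*(p + 4)^3)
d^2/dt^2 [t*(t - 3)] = 2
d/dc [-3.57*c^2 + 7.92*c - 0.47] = 7.92 - 7.14*c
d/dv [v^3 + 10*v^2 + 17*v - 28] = 3*v^2 + 20*v + 17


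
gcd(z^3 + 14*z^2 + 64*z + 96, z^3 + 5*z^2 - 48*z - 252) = z + 6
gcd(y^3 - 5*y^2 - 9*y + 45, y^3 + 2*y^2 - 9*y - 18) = y^2 - 9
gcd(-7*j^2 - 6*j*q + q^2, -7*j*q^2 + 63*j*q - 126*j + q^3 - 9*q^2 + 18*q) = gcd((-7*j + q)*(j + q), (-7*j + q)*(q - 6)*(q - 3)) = -7*j + q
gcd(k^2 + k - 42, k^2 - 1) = 1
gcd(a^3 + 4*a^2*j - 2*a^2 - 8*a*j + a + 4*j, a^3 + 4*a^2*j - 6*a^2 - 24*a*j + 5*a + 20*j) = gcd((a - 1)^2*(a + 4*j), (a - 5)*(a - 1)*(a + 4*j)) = a^2 + 4*a*j - a - 4*j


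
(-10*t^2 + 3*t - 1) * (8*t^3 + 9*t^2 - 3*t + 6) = -80*t^5 - 66*t^4 + 49*t^3 - 78*t^2 + 21*t - 6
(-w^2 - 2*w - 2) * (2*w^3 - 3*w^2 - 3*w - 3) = -2*w^5 - w^4 + 5*w^3 + 15*w^2 + 12*w + 6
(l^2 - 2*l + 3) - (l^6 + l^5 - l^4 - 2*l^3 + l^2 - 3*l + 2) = -l^6 - l^5 + l^4 + 2*l^3 + l + 1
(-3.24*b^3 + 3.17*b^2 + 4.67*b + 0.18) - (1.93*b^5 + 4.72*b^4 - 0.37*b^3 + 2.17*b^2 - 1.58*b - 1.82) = -1.93*b^5 - 4.72*b^4 - 2.87*b^3 + 1.0*b^2 + 6.25*b + 2.0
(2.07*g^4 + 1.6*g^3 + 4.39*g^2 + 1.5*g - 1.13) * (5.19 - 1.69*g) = -3.4983*g^5 + 8.0393*g^4 + 0.884900000000001*g^3 + 20.2491*g^2 + 9.6947*g - 5.8647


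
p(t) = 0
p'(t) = 0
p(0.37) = 0.00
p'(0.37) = 0.00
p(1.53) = 0.00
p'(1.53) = 0.00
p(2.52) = 0.00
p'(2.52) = 0.00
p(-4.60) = 0.00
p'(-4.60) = 0.00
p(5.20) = 0.00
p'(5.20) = 0.00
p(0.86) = 0.00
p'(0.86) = 0.00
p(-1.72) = 0.00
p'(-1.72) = 0.00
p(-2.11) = 0.00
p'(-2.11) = 0.00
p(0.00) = 0.00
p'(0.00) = 0.00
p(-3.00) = 0.00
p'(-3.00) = 0.00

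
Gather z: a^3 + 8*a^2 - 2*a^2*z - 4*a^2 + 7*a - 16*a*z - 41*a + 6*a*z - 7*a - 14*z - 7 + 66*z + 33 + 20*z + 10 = a^3 + 4*a^2 - 41*a + z*(-2*a^2 - 10*a + 72) + 36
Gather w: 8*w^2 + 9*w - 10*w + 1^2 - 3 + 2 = 8*w^2 - w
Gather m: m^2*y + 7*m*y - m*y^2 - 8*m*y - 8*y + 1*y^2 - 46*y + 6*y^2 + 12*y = m^2*y + m*(-y^2 - y) + 7*y^2 - 42*y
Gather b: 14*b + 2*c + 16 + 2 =14*b + 2*c + 18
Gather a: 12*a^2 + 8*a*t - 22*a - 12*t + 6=12*a^2 + a*(8*t - 22) - 12*t + 6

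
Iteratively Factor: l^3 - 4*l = (l + 2)*(l^2 - 2*l) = (l - 2)*(l + 2)*(l)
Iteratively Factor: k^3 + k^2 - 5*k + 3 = (k - 1)*(k^2 + 2*k - 3) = (k - 1)^2*(k + 3)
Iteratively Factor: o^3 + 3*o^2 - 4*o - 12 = (o + 3)*(o^2 - 4) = (o - 2)*(o + 3)*(o + 2)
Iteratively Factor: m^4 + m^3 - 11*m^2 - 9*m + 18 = (m - 1)*(m^3 + 2*m^2 - 9*m - 18) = (m - 1)*(m + 3)*(m^2 - m - 6) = (m - 3)*(m - 1)*(m + 3)*(m + 2)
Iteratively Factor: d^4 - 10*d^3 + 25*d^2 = (d)*(d^3 - 10*d^2 + 25*d) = d^2*(d^2 - 10*d + 25) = d^2*(d - 5)*(d - 5)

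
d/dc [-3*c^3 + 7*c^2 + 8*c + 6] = -9*c^2 + 14*c + 8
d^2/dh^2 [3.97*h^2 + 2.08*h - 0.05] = 7.94000000000000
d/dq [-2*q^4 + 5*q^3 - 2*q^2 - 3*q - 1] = -8*q^3 + 15*q^2 - 4*q - 3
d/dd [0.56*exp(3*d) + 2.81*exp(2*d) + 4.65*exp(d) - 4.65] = (1.68*exp(2*d) + 5.62*exp(d) + 4.65)*exp(d)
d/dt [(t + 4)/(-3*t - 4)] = 8/(3*t + 4)^2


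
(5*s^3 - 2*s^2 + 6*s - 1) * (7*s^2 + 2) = 35*s^5 - 14*s^4 + 52*s^3 - 11*s^2 + 12*s - 2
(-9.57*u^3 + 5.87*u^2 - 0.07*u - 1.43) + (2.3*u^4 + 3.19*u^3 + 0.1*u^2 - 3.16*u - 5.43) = 2.3*u^4 - 6.38*u^3 + 5.97*u^2 - 3.23*u - 6.86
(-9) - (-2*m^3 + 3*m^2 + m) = 2*m^3 - 3*m^2 - m - 9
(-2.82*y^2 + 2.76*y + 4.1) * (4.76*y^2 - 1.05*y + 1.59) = -13.4232*y^4 + 16.0986*y^3 + 12.1342*y^2 + 0.0834000000000001*y + 6.519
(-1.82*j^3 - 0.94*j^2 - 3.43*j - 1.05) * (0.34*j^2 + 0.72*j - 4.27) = -0.6188*j^5 - 1.63*j^4 + 5.9284*j^3 + 1.1872*j^2 + 13.8901*j + 4.4835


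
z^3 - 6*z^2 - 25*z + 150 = (z - 6)*(z - 5)*(z + 5)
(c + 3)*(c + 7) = c^2 + 10*c + 21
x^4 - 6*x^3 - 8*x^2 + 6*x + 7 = (x - 7)*(x - 1)*(x + 1)^2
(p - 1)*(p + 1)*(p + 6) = p^3 + 6*p^2 - p - 6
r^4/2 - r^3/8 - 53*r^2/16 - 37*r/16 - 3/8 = (r/2 + 1/4)*(r - 3)*(r + 1/4)*(r + 2)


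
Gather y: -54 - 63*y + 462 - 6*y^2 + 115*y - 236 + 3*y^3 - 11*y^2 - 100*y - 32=3*y^3 - 17*y^2 - 48*y + 140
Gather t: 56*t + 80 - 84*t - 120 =-28*t - 40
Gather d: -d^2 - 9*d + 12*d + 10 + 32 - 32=-d^2 + 3*d + 10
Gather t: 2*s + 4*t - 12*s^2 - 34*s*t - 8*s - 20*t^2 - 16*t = -12*s^2 - 6*s - 20*t^2 + t*(-34*s - 12)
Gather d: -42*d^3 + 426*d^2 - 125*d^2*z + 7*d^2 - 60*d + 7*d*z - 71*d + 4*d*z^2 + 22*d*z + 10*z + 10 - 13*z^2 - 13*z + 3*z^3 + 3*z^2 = -42*d^3 + d^2*(433 - 125*z) + d*(4*z^2 + 29*z - 131) + 3*z^3 - 10*z^2 - 3*z + 10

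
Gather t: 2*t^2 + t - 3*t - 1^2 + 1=2*t^2 - 2*t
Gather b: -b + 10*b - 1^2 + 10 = 9*b + 9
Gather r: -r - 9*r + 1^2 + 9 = 10 - 10*r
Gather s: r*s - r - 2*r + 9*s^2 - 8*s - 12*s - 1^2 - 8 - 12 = -3*r + 9*s^2 + s*(r - 20) - 21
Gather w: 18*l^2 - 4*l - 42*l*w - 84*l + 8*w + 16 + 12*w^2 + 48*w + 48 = 18*l^2 - 88*l + 12*w^2 + w*(56 - 42*l) + 64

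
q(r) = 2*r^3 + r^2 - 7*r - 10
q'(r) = 6*r^2 + 2*r - 7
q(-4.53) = -143.69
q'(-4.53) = 107.07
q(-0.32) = -7.72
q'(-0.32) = -7.03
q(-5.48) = -270.74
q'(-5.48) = 162.22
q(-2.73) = -24.13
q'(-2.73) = 32.26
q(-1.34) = -3.64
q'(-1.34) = 1.09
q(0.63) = -13.51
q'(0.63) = -3.36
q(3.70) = 79.10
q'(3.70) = 82.54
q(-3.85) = -82.36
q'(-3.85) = 74.24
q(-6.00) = -364.00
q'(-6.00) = 197.00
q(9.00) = 1466.00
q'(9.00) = 497.00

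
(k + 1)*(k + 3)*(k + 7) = k^3 + 11*k^2 + 31*k + 21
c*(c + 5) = c^2 + 5*c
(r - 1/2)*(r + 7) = r^2 + 13*r/2 - 7/2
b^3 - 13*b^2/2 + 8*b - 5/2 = (b - 5)*(b - 1)*(b - 1/2)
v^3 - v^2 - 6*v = v*(v - 3)*(v + 2)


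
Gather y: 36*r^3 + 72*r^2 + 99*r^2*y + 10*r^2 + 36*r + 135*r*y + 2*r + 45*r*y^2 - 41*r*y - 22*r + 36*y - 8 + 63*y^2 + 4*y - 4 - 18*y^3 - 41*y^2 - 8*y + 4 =36*r^3 + 82*r^2 + 16*r - 18*y^3 + y^2*(45*r + 22) + y*(99*r^2 + 94*r + 32) - 8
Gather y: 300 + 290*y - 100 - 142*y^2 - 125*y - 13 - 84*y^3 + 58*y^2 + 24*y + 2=-84*y^3 - 84*y^2 + 189*y + 189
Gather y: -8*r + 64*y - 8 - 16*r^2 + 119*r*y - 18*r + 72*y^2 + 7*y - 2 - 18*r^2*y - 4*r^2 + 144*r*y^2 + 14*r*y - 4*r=-20*r^2 - 30*r + y^2*(144*r + 72) + y*(-18*r^2 + 133*r + 71) - 10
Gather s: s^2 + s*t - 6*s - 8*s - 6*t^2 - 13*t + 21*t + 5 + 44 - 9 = s^2 + s*(t - 14) - 6*t^2 + 8*t + 40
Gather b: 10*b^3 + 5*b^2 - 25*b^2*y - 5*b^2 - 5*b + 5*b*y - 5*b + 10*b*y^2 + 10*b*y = 10*b^3 - 25*b^2*y + b*(10*y^2 + 15*y - 10)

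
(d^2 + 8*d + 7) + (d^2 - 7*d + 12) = 2*d^2 + d + 19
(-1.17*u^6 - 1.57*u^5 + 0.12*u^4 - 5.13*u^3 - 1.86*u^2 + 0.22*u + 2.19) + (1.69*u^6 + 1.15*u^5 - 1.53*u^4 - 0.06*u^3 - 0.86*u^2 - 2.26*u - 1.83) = 0.52*u^6 - 0.42*u^5 - 1.41*u^4 - 5.19*u^3 - 2.72*u^2 - 2.04*u + 0.36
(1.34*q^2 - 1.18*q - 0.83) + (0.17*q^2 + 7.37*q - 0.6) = 1.51*q^2 + 6.19*q - 1.43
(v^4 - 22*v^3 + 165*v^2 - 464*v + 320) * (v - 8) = v^5 - 30*v^4 + 341*v^3 - 1784*v^2 + 4032*v - 2560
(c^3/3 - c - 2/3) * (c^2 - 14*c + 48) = c^5/3 - 14*c^4/3 + 15*c^3 + 40*c^2/3 - 116*c/3 - 32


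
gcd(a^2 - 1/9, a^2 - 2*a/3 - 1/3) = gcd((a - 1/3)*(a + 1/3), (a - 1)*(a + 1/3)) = a + 1/3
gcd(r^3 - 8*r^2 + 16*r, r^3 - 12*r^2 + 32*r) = r^2 - 4*r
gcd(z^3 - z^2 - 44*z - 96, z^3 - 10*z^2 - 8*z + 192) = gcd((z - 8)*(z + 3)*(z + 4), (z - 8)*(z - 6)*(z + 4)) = z^2 - 4*z - 32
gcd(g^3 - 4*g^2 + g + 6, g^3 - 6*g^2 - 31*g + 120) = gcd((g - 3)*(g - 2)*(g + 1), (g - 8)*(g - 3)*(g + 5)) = g - 3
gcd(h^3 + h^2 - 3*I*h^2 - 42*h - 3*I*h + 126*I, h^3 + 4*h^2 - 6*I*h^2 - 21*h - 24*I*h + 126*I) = h + 7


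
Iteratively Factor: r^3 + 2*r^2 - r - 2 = (r + 1)*(r^2 + r - 2) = (r - 1)*(r + 1)*(r + 2)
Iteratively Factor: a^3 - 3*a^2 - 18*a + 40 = (a - 5)*(a^2 + 2*a - 8) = (a - 5)*(a + 4)*(a - 2)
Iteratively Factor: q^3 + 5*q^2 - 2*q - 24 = (q + 4)*(q^2 + q - 6) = (q - 2)*(q + 4)*(q + 3)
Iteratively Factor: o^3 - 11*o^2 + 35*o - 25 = (o - 5)*(o^2 - 6*o + 5) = (o - 5)^2*(o - 1)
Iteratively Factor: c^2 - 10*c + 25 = (c - 5)*(c - 5)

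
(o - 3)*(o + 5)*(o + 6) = o^3 + 8*o^2 - 3*o - 90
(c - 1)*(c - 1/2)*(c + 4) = c^3 + 5*c^2/2 - 11*c/2 + 2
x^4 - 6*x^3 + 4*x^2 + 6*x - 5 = (x - 5)*(x - 1)^2*(x + 1)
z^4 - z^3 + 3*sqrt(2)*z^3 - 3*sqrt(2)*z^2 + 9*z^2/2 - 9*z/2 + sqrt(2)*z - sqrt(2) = (z - 1)*(z + sqrt(2)/2)^2*(z + 2*sqrt(2))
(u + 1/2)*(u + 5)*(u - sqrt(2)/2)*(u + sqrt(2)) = u^4 + sqrt(2)*u^3/2 + 11*u^3/2 + 3*u^2/2 + 11*sqrt(2)*u^2/4 - 11*u/2 + 5*sqrt(2)*u/4 - 5/2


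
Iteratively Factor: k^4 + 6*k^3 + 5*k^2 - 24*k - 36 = (k + 3)*(k^3 + 3*k^2 - 4*k - 12) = (k + 2)*(k + 3)*(k^2 + k - 6) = (k - 2)*(k + 2)*(k + 3)*(k + 3)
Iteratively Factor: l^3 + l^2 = (l)*(l^2 + l) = l^2*(l + 1)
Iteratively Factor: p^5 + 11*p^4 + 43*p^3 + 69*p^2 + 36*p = (p + 3)*(p^4 + 8*p^3 + 19*p^2 + 12*p) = (p + 3)^2*(p^3 + 5*p^2 + 4*p) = (p + 3)^2*(p + 4)*(p^2 + p) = p*(p + 3)^2*(p + 4)*(p + 1)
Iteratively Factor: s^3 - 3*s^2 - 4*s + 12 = (s - 2)*(s^2 - s - 6) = (s - 2)*(s + 2)*(s - 3)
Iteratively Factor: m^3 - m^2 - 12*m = (m - 4)*(m^2 + 3*m) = (m - 4)*(m + 3)*(m)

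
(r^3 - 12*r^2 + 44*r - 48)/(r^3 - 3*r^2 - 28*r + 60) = (r - 4)/(r + 5)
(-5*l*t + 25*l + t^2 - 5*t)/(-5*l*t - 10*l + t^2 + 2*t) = (t - 5)/(t + 2)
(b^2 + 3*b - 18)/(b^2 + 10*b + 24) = (b - 3)/(b + 4)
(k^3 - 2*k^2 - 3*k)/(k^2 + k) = k - 3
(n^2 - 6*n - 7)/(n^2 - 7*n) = (n + 1)/n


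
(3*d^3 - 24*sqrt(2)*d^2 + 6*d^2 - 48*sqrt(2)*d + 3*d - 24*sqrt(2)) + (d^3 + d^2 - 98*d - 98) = 4*d^3 - 24*sqrt(2)*d^2 + 7*d^2 - 95*d - 48*sqrt(2)*d - 98 - 24*sqrt(2)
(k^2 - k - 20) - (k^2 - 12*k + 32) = 11*k - 52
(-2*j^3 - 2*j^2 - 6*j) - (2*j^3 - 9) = -4*j^3 - 2*j^2 - 6*j + 9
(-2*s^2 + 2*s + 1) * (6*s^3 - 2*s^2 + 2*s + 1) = -12*s^5 + 16*s^4 - 2*s^3 + 4*s + 1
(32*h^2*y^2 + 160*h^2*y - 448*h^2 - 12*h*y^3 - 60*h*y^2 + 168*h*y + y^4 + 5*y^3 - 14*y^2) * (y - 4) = 32*h^2*y^3 + 32*h^2*y^2 - 1088*h^2*y + 1792*h^2 - 12*h*y^4 - 12*h*y^3 + 408*h*y^2 - 672*h*y + y^5 + y^4 - 34*y^3 + 56*y^2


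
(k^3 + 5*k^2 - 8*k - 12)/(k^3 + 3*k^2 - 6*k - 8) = (k + 6)/(k + 4)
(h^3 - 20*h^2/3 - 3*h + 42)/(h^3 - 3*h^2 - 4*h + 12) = (h^2 - 11*h/3 - 14)/(h^2 - 4)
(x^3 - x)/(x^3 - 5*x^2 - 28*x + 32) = x*(x + 1)/(x^2 - 4*x - 32)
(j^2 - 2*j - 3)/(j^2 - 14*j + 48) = (j^2 - 2*j - 3)/(j^2 - 14*j + 48)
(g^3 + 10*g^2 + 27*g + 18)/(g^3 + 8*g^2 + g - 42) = (g^2 + 7*g + 6)/(g^2 + 5*g - 14)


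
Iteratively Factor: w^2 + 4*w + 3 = (w + 3)*(w + 1)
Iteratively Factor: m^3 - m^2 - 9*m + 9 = (m + 3)*(m^2 - 4*m + 3) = (m - 1)*(m + 3)*(m - 3)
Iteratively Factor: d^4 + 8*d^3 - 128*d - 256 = (d + 4)*(d^3 + 4*d^2 - 16*d - 64) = (d - 4)*(d + 4)*(d^2 + 8*d + 16) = (d - 4)*(d + 4)^2*(d + 4)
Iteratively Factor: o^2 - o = (o - 1)*(o)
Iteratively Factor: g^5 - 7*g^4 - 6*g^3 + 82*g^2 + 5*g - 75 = (g + 3)*(g^4 - 10*g^3 + 24*g^2 + 10*g - 25) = (g - 1)*(g + 3)*(g^3 - 9*g^2 + 15*g + 25) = (g - 5)*(g - 1)*(g + 3)*(g^2 - 4*g - 5) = (g - 5)^2*(g - 1)*(g + 3)*(g + 1)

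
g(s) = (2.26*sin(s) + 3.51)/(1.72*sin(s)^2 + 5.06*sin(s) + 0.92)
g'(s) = (-3.44*sin(s)*cos(s) - 5.06*cos(s))*(2.26*sin(s) + 3.51)/(1.72*sin(s)^2 + 5.06*sin(s) + 0.92)^2 + 2.26*cos(s)/(1.72*sin(s)^2 + 5.06*sin(s) + 0.92) = (-12.0744*sin(s) + 1.9436*cos(2*s) - 17.625)*cos(s)/(1.72*sin(s)^2 + 5.06*sin(s) + 0.92)^2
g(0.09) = 2.67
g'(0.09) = -8.68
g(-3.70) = 1.15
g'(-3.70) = 1.18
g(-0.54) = -1.91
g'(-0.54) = -5.98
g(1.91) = 0.78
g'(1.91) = 0.19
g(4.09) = -0.81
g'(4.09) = 1.16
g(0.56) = 1.15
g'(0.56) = -1.17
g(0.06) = 2.96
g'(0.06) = -10.84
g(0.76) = 0.97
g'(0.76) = -0.69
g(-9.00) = -2.95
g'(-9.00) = 13.58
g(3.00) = 2.30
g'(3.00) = 6.21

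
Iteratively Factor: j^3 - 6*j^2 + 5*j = (j - 1)*(j^2 - 5*j) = (j - 5)*(j - 1)*(j)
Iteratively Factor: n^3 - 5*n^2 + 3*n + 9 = (n - 3)*(n^2 - 2*n - 3) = (n - 3)^2*(n + 1)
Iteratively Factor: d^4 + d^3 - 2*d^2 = (d - 1)*(d^3 + 2*d^2) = d*(d - 1)*(d^2 + 2*d) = d^2*(d - 1)*(d + 2)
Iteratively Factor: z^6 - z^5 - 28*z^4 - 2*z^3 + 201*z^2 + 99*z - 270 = (z - 5)*(z^5 + 4*z^4 - 8*z^3 - 42*z^2 - 9*z + 54) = (z - 5)*(z + 3)*(z^4 + z^3 - 11*z^2 - 9*z + 18) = (z - 5)*(z + 3)^2*(z^3 - 2*z^2 - 5*z + 6) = (z - 5)*(z - 1)*(z + 3)^2*(z^2 - z - 6) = (z - 5)*(z - 1)*(z + 2)*(z + 3)^2*(z - 3)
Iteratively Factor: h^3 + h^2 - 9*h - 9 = (h + 3)*(h^2 - 2*h - 3) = (h - 3)*(h + 3)*(h + 1)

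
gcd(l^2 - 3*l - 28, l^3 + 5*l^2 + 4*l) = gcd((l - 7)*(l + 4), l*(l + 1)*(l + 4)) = l + 4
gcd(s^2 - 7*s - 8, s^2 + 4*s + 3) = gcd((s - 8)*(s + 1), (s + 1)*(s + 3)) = s + 1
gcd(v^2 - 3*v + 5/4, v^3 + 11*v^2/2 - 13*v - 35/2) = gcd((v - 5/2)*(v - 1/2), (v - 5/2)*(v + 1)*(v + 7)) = v - 5/2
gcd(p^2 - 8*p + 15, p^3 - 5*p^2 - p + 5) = p - 5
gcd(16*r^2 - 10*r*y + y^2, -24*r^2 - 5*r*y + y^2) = -8*r + y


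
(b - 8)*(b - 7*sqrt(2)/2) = b^2 - 8*b - 7*sqrt(2)*b/2 + 28*sqrt(2)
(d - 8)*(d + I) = d^2 - 8*d + I*d - 8*I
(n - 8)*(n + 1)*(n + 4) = n^3 - 3*n^2 - 36*n - 32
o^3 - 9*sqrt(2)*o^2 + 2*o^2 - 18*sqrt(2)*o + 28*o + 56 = (o + 2)*(o - 7*sqrt(2))*(o - 2*sqrt(2))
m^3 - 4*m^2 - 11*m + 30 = (m - 5)*(m - 2)*(m + 3)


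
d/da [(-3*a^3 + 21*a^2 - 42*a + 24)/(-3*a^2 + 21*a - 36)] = (a^2 - 6*a + 7)/(a^2 - 6*a + 9)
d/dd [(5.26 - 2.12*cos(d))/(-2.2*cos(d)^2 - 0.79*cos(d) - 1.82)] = (4.664*cos(d)^2 - 23.144*cos(d) - 8.0138)*sin(d)/(4.84*cos(d)^4 + 3.476*cos(d)^3 + 8.6321*cos(d)^2 + 2.8756*cos(d) + 3.3124)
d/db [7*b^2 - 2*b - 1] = 14*b - 2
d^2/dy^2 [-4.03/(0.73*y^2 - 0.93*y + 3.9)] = (4.295174*y^2 - 5.471934*y - 4.03*(1.46*y - 0.93)*(2.92*y - 1.86) + 22.94682)/(0.73*y^2 - 0.93*y + 3.9)^3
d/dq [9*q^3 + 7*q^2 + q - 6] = 27*q^2 + 14*q + 1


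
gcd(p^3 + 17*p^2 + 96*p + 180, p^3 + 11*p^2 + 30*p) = p^2 + 11*p + 30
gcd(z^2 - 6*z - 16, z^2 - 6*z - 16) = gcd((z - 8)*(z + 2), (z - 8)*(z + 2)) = z^2 - 6*z - 16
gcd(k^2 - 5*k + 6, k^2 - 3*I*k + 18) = 1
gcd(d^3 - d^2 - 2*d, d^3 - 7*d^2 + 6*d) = d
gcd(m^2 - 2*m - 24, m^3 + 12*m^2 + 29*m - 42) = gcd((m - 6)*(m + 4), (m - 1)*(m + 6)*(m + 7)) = 1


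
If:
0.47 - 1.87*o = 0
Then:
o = 0.25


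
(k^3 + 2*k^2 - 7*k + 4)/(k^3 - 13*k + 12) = (k - 1)/(k - 3)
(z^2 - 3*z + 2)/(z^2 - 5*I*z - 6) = (-z^2 + 3*z - 2)/(-z^2 + 5*I*z + 6)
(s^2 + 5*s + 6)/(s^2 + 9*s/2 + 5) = 2*(s + 3)/(2*s + 5)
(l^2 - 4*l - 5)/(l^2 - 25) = (l + 1)/(l + 5)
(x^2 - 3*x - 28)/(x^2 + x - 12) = (x - 7)/(x - 3)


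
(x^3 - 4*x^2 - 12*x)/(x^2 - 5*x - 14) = x*(x - 6)/(x - 7)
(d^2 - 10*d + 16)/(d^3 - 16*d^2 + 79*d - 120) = (d - 2)/(d^2 - 8*d + 15)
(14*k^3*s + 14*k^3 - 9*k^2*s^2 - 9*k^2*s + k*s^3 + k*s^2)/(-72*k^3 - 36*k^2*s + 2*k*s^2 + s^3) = k*(-14*k^2*s - 14*k^2 + 9*k*s^2 + 9*k*s - s^3 - s^2)/(72*k^3 + 36*k^2*s - 2*k*s^2 - s^3)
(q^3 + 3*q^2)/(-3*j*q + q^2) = q*(q + 3)/(-3*j + q)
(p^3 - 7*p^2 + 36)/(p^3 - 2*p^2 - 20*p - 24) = (p - 3)/(p + 2)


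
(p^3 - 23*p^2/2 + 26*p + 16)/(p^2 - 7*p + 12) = (p^2 - 15*p/2 - 4)/(p - 3)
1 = 1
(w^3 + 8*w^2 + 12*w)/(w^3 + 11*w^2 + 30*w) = (w + 2)/(w + 5)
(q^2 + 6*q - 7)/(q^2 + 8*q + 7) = (q - 1)/(q + 1)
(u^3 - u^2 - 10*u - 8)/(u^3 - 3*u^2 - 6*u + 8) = (u + 1)/(u - 1)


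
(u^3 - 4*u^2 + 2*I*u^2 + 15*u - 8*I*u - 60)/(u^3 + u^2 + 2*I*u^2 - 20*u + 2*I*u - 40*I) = (u^2 + 2*I*u + 15)/(u^2 + u*(5 + 2*I) + 10*I)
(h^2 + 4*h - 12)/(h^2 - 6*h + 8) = (h + 6)/(h - 4)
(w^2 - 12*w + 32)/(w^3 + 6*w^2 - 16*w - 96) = (w - 8)/(w^2 + 10*w + 24)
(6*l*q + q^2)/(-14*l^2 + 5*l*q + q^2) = q*(6*l + q)/(-14*l^2 + 5*l*q + q^2)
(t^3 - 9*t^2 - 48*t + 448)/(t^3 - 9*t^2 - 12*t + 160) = (t^2 - t - 56)/(t^2 - t - 20)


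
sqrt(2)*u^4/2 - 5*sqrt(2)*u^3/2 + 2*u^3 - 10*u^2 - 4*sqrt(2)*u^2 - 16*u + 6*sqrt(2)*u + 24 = (u - 6)*(u - 1)*(u + 2*sqrt(2))*(sqrt(2)*u/2 + sqrt(2))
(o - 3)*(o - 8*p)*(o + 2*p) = o^3 - 6*o^2*p - 3*o^2 - 16*o*p^2 + 18*o*p + 48*p^2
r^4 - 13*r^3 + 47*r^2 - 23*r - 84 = (r - 7)*(r - 4)*(r - 3)*(r + 1)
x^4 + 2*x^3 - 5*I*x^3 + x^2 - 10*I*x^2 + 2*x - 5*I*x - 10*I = (x + 2)*(x - 5*I)*(x - I)*(x + I)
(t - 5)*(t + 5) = t^2 - 25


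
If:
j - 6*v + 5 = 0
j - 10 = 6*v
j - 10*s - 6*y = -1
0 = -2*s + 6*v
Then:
No Solution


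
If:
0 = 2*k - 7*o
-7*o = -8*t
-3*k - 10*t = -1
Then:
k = 2/11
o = 4/77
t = 1/22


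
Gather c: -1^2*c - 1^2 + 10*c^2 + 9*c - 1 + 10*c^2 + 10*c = 20*c^2 + 18*c - 2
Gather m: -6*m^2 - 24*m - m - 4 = -6*m^2 - 25*m - 4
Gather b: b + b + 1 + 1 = 2*b + 2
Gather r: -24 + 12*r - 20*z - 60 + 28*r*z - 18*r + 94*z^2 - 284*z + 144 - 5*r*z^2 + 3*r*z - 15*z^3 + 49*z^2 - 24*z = r*(-5*z^2 + 31*z - 6) - 15*z^3 + 143*z^2 - 328*z + 60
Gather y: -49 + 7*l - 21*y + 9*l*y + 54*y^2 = 7*l + 54*y^2 + y*(9*l - 21) - 49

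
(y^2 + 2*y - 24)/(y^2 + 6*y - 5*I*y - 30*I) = (y - 4)/(y - 5*I)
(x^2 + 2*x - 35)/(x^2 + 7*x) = (x - 5)/x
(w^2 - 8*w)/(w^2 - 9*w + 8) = w/(w - 1)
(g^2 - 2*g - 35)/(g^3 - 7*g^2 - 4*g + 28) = (g + 5)/(g^2 - 4)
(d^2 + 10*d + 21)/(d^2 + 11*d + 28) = (d + 3)/(d + 4)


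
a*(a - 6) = a^2 - 6*a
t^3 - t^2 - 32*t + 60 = (t - 5)*(t - 2)*(t + 6)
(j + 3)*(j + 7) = j^2 + 10*j + 21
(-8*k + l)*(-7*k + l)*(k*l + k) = 56*k^3*l + 56*k^3 - 15*k^2*l^2 - 15*k^2*l + k*l^3 + k*l^2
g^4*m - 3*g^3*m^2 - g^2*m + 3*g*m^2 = g*(g - 1)*(g - 3*m)*(g*m + m)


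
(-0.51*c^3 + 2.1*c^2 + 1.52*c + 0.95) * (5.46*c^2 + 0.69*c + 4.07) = -2.7846*c^5 + 11.1141*c^4 + 7.6725*c^3 + 14.7828*c^2 + 6.8419*c + 3.8665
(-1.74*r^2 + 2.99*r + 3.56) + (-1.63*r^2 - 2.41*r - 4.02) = -3.37*r^2 + 0.58*r - 0.46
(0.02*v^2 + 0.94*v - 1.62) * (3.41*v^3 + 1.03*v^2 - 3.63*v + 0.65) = 0.0682*v^5 + 3.226*v^4 - 4.6286*v^3 - 5.0678*v^2 + 6.4916*v - 1.053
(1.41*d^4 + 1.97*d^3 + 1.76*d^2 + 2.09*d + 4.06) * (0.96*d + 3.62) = 1.3536*d^5 + 6.9954*d^4 + 8.821*d^3 + 8.3776*d^2 + 11.4634*d + 14.6972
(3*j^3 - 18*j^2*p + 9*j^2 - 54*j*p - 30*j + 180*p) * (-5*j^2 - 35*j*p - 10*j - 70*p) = -15*j^5 - 15*j^4*p - 75*j^4 + 630*j^3*p^2 - 75*j^3*p + 60*j^3 + 3150*j^2*p^2 + 60*j^2*p + 300*j^2 - 2520*j*p^2 + 300*j*p - 12600*p^2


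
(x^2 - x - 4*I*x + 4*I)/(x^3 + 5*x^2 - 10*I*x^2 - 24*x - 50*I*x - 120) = (x - 1)/(x^2 + x*(5 - 6*I) - 30*I)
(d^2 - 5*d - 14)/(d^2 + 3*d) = (d^2 - 5*d - 14)/(d*(d + 3))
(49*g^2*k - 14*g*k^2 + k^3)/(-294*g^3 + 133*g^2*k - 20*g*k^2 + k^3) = -k/(6*g - k)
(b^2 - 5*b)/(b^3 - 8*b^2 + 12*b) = (b - 5)/(b^2 - 8*b + 12)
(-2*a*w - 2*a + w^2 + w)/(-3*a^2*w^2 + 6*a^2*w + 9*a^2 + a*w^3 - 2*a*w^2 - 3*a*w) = (-2*a + w)/(a*(-3*a*w + 9*a + w^2 - 3*w))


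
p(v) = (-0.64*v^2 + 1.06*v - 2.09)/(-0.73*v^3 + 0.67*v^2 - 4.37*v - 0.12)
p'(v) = (1.06 - 1.28*v)/(-0.73*v^3 + 0.67*v^2 - 4.37*v - 0.12) + (-0.64*v^2 + 1.06*v - 2.09)*(2.19*v^2 - 1.34*v + 4.37)/(-0.73*v^3 + 0.67*v^2 - 4.37*v - 0.12)^2 = (-0.4672*v^4 + 1.5476*v^3 - 2.4905*v^2 + 2.9542*v - 9.2605)/(0.5329*v^6 - 0.9782*v^5 + 6.8291*v^4 - 5.6806*v^3 + 18.9361*v^2 + 1.0488*v + 0.0144)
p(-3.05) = -0.28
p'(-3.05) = -0.08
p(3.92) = 0.15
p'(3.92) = -0.02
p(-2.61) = -0.32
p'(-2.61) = -0.10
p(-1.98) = -0.40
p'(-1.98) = -0.16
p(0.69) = 0.54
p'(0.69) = -0.86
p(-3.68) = -0.24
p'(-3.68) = -0.06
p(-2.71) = -0.31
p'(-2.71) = -0.09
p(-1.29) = -0.55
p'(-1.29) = -0.32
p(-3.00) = -0.28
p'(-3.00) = -0.08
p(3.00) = 0.17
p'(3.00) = -0.03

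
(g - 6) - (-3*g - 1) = 4*g - 5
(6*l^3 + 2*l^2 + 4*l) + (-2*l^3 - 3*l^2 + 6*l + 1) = 4*l^3 - l^2 + 10*l + 1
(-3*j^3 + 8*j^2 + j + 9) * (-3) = 9*j^3 - 24*j^2 - 3*j - 27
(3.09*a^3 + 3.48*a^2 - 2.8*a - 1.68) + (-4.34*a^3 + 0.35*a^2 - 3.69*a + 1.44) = -1.25*a^3 + 3.83*a^2 - 6.49*a - 0.24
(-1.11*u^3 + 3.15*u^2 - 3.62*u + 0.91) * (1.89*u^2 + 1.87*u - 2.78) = -2.0979*u^5 + 3.8778*u^4 + 2.1345*u^3 - 13.8065*u^2 + 11.7653*u - 2.5298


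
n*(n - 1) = n^2 - n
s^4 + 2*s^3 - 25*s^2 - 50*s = s*(s - 5)*(s + 2)*(s + 5)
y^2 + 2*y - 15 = (y - 3)*(y + 5)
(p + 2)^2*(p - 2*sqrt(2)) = p^3 - 2*sqrt(2)*p^2 + 4*p^2 - 8*sqrt(2)*p + 4*p - 8*sqrt(2)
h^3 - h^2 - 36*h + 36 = (h - 6)*(h - 1)*(h + 6)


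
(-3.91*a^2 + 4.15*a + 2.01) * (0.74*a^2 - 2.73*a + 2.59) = -2.8934*a^4 + 13.7453*a^3 - 19.969*a^2 + 5.2612*a + 5.2059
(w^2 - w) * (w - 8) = w^3 - 9*w^2 + 8*w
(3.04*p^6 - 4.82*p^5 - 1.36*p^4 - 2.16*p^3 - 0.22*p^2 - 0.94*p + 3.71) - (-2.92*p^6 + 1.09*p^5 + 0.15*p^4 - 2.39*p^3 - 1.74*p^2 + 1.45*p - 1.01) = 5.96*p^6 - 5.91*p^5 - 1.51*p^4 + 0.23*p^3 + 1.52*p^2 - 2.39*p + 4.72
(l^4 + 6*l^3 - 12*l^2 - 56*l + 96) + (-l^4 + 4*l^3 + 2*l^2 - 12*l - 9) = 10*l^3 - 10*l^2 - 68*l + 87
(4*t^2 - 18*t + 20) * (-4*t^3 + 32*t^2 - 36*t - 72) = -16*t^5 + 200*t^4 - 800*t^3 + 1000*t^2 + 576*t - 1440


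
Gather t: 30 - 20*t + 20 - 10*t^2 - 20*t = -10*t^2 - 40*t + 50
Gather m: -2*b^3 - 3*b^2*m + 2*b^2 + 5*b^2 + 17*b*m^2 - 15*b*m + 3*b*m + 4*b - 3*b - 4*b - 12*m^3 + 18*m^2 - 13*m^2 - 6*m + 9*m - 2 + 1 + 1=-2*b^3 + 7*b^2 - 3*b - 12*m^3 + m^2*(17*b + 5) + m*(-3*b^2 - 12*b + 3)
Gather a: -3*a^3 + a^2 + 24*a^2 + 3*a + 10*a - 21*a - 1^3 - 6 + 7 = -3*a^3 + 25*a^2 - 8*a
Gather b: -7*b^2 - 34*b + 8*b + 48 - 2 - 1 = -7*b^2 - 26*b + 45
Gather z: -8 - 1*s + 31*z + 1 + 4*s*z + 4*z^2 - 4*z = -s + 4*z^2 + z*(4*s + 27) - 7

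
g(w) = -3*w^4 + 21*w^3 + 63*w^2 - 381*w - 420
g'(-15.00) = 52404.00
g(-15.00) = -203280.00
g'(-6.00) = 3723.00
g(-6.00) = -4290.00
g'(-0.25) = -408.38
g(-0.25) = -321.15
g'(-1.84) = -324.79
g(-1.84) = 329.13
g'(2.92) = 225.32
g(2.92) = -690.62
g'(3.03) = 245.36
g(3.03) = -664.72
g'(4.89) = 338.44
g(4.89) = -36.46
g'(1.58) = -71.98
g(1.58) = -800.57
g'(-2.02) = -279.55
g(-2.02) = 383.65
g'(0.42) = -317.86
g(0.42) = -567.44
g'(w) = -12*w^3 + 63*w^2 + 126*w - 381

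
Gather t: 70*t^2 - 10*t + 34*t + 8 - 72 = 70*t^2 + 24*t - 64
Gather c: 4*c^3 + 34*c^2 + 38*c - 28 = 4*c^3 + 34*c^2 + 38*c - 28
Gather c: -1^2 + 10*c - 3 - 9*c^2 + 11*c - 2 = -9*c^2 + 21*c - 6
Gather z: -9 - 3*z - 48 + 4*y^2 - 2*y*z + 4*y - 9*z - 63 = 4*y^2 + 4*y + z*(-2*y - 12) - 120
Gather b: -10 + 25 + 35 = 50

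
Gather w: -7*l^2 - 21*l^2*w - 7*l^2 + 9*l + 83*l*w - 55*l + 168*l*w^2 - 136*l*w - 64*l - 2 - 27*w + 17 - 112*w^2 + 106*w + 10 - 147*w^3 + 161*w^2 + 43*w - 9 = -14*l^2 - 110*l - 147*w^3 + w^2*(168*l + 49) + w*(-21*l^2 - 53*l + 122) + 16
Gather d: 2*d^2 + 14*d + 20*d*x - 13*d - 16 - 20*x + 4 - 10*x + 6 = 2*d^2 + d*(20*x + 1) - 30*x - 6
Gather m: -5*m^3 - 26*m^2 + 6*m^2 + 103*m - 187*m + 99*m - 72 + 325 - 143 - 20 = -5*m^3 - 20*m^2 + 15*m + 90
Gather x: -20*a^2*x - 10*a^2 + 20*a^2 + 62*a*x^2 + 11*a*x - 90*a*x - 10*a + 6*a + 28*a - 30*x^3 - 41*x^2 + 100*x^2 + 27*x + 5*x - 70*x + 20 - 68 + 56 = 10*a^2 + 24*a - 30*x^3 + x^2*(62*a + 59) + x*(-20*a^2 - 79*a - 38) + 8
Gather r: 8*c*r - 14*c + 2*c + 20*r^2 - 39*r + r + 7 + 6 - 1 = -12*c + 20*r^2 + r*(8*c - 38) + 12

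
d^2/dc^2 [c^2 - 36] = 2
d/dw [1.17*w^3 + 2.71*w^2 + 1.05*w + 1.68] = 3.51*w^2 + 5.42*w + 1.05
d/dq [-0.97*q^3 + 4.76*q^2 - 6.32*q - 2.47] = -2.91*q^2 + 9.52*q - 6.32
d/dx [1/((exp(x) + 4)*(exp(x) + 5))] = (-2*exp(x) - 9)*exp(x)/(exp(4*x) + 18*exp(3*x) + 121*exp(2*x) + 360*exp(x) + 400)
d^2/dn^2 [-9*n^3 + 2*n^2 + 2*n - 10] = 4 - 54*n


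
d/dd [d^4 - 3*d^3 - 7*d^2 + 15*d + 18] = 4*d^3 - 9*d^2 - 14*d + 15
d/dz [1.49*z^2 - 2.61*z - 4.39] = 2.98*z - 2.61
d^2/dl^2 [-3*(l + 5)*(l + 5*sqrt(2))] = -6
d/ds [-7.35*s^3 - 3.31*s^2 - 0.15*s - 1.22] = -22.05*s^2 - 6.62*s - 0.15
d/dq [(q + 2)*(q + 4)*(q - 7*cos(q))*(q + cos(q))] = -(q + 2)*(q + 4)*(q - 7*cos(q))*(sin(q) - 1) + (q + 2)*(q + 4)*(q + cos(q))*(7*sin(q) + 1) + (q + 2)*(q - 7*cos(q))*(q + cos(q)) + (q + 4)*(q - 7*cos(q))*(q + cos(q))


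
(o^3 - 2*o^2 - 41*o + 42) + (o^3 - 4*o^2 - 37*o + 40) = 2*o^3 - 6*o^2 - 78*o + 82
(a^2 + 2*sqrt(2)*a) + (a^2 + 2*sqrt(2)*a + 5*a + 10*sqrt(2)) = 2*a^2 + 5*a + 4*sqrt(2)*a + 10*sqrt(2)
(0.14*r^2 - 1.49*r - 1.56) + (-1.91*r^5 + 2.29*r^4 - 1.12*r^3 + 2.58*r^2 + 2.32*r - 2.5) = -1.91*r^5 + 2.29*r^4 - 1.12*r^3 + 2.72*r^2 + 0.83*r - 4.06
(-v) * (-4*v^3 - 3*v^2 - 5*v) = 4*v^4 + 3*v^3 + 5*v^2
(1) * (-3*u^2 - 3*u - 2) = -3*u^2 - 3*u - 2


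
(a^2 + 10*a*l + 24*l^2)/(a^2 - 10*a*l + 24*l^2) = (a^2 + 10*a*l + 24*l^2)/(a^2 - 10*a*l + 24*l^2)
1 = 1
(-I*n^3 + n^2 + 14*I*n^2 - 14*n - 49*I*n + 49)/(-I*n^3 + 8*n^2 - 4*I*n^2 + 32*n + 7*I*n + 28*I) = (n^2 - 14*n + 49)/(n^2 + n*(4 + 7*I) + 28*I)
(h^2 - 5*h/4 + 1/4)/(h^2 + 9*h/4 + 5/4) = (4*h^2 - 5*h + 1)/(4*h^2 + 9*h + 5)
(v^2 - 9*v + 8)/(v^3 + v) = (v^2 - 9*v + 8)/(v^3 + v)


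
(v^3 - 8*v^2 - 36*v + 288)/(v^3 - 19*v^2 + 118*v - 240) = (v + 6)/(v - 5)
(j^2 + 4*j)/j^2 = (j + 4)/j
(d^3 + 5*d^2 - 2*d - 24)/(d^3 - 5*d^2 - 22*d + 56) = (d + 3)/(d - 7)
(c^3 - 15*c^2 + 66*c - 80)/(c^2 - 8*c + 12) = (c^2 - 13*c + 40)/(c - 6)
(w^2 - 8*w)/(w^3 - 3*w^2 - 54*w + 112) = w/(w^2 + 5*w - 14)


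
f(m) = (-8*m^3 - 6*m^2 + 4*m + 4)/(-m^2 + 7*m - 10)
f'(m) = (2*m - 7)*(-8*m^3 - 6*m^2 + 4*m + 4)/(-m^2 + 7*m - 10)^2 + (-24*m^2 - 12*m + 4)/(-m^2 + 7*m - 10)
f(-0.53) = -0.10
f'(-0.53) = -0.32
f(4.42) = -560.23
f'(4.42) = -1103.41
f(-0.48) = -0.12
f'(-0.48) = -0.38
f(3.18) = -140.26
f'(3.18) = -87.12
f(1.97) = 798.33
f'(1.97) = 28115.27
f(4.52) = -693.84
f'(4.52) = -1617.06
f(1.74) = 58.22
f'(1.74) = 347.44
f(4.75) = -1410.55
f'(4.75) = -5993.98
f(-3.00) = -3.85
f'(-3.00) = 3.15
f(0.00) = -0.40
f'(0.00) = -0.68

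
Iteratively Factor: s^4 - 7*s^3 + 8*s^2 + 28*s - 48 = (s - 2)*(s^3 - 5*s^2 - 2*s + 24) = (s - 4)*(s - 2)*(s^2 - s - 6) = (s - 4)*(s - 3)*(s - 2)*(s + 2)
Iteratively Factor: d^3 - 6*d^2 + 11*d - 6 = (d - 2)*(d^2 - 4*d + 3) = (d - 3)*(d - 2)*(d - 1)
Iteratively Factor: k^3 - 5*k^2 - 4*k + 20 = (k + 2)*(k^2 - 7*k + 10) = (k - 5)*(k + 2)*(k - 2)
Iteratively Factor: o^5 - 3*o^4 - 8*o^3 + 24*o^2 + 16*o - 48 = (o - 3)*(o^4 - 8*o^2 + 16) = (o - 3)*(o + 2)*(o^3 - 2*o^2 - 4*o + 8) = (o - 3)*(o + 2)^2*(o^2 - 4*o + 4) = (o - 3)*(o - 2)*(o + 2)^2*(o - 2)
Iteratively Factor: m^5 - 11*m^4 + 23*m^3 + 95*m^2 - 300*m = (m - 4)*(m^4 - 7*m^3 - 5*m^2 + 75*m) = (m - 5)*(m - 4)*(m^3 - 2*m^2 - 15*m) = (m - 5)^2*(m - 4)*(m^2 + 3*m) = m*(m - 5)^2*(m - 4)*(m + 3)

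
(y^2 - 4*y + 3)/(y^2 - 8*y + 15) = (y - 1)/(y - 5)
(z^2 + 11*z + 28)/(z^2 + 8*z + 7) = (z + 4)/(z + 1)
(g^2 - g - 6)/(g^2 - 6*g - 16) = (g - 3)/(g - 8)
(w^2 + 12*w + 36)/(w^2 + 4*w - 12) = (w + 6)/(w - 2)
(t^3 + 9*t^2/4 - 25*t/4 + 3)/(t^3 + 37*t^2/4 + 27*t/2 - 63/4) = (t^2 + 3*t - 4)/(t^2 + 10*t + 21)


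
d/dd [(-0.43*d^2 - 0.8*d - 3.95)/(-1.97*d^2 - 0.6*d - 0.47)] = (-1.318*d^2 - 15.1588*d - 1.994)/(3.8809*d^4 + 2.364*d^3 + 2.2118*d^2 + 0.564*d + 0.2209)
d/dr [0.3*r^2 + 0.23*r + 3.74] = 0.6*r + 0.23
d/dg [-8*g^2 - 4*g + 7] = -16*g - 4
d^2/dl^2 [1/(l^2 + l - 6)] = 2*(-l^2 - l + (2*l + 1)^2 + 6)/(l^2 + l - 6)^3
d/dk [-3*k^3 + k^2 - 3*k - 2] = -9*k^2 + 2*k - 3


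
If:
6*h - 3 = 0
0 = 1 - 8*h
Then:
No Solution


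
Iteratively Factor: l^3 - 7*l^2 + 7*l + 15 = (l - 3)*(l^2 - 4*l - 5) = (l - 3)*(l + 1)*(l - 5)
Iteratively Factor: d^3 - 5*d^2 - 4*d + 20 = (d + 2)*(d^2 - 7*d + 10) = (d - 5)*(d + 2)*(d - 2)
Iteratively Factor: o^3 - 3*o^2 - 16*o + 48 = (o + 4)*(o^2 - 7*o + 12) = (o - 4)*(o + 4)*(o - 3)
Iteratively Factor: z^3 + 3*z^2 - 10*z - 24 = (z + 4)*(z^2 - z - 6) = (z + 2)*(z + 4)*(z - 3)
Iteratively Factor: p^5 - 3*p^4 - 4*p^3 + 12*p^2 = (p + 2)*(p^4 - 5*p^3 + 6*p^2) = p*(p + 2)*(p^3 - 5*p^2 + 6*p) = p*(p - 2)*(p + 2)*(p^2 - 3*p) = p^2*(p - 2)*(p + 2)*(p - 3)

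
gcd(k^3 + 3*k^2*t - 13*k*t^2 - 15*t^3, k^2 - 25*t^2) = k + 5*t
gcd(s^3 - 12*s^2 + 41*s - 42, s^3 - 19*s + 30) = s^2 - 5*s + 6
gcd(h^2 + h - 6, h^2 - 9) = h + 3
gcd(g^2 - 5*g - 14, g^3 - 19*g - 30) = g + 2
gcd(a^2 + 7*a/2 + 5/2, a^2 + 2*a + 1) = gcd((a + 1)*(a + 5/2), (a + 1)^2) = a + 1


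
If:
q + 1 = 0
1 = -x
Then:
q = -1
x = -1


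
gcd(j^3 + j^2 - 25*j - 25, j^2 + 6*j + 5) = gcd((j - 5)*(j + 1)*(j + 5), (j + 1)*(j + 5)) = j^2 + 6*j + 5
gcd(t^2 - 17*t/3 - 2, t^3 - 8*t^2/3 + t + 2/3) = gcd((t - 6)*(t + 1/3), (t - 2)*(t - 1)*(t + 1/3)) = t + 1/3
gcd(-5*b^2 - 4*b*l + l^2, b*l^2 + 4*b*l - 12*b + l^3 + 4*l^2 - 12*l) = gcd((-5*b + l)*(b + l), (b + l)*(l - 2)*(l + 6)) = b + l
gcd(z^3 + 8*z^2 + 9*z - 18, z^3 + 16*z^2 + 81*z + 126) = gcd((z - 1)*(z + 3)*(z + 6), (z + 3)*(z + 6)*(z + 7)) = z^2 + 9*z + 18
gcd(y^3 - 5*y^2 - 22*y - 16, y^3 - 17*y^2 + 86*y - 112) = y - 8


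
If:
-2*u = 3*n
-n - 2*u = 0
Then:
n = 0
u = 0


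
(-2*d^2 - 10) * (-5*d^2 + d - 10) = 10*d^4 - 2*d^3 + 70*d^2 - 10*d + 100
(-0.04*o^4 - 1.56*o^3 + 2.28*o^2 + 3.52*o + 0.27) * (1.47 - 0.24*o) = 0.0096*o^5 + 0.3156*o^4 - 2.8404*o^3 + 2.5068*o^2 + 5.1096*o + 0.3969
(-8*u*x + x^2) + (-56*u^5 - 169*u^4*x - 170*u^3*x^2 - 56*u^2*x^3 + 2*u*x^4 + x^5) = -56*u^5 - 169*u^4*x - 170*u^3*x^2 - 56*u^2*x^3 + 2*u*x^4 - 8*u*x + x^5 + x^2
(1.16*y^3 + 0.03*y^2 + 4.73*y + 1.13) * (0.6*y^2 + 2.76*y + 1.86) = 0.696*y^5 + 3.2196*y^4 + 5.0784*y^3 + 13.7886*y^2 + 11.9166*y + 2.1018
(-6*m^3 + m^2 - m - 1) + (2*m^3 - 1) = -4*m^3 + m^2 - m - 2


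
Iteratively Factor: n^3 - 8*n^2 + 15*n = (n - 3)*(n^2 - 5*n) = (n - 5)*(n - 3)*(n)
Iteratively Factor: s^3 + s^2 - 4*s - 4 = (s + 1)*(s^2 - 4) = (s - 2)*(s + 1)*(s + 2)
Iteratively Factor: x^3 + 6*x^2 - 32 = (x - 2)*(x^2 + 8*x + 16) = (x - 2)*(x + 4)*(x + 4)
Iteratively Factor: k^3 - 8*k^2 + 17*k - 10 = (k - 2)*(k^2 - 6*k + 5) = (k - 2)*(k - 1)*(k - 5)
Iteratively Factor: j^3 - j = (j + 1)*(j^2 - j) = j*(j + 1)*(j - 1)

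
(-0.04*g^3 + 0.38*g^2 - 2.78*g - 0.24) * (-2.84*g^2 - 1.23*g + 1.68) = 0.1136*g^5 - 1.03*g^4 + 7.3606*g^3 + 4.7394*g^2 - 4.3752*g - 0.4032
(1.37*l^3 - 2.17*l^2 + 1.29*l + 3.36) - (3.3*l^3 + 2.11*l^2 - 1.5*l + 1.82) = -1.93*l^3 - 4.28*l^2 + 2.79*l + 1.54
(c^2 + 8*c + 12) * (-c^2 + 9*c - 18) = -c^4 + c^3 + 42*c^2 - 36*c - 216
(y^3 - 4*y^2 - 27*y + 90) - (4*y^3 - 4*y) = -3*y^3 - 4*y^2 - 23*y + 90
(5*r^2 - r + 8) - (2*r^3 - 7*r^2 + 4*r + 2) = -2*r^3 + 12*r^2 - 5*r + 6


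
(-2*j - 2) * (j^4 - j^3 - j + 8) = -2*j^5 + 2*j^3 + 2*j^2 - 14*j - 16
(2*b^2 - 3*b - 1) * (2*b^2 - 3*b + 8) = 4*b^4 - 12*b^3 + 23*b^2 - 21*b - 8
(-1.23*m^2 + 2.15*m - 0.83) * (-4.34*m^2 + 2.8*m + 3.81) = 5.3382*m^4 - 12.775*m^3 + 4.9359*m^2 + 5.8675*m - 3.1623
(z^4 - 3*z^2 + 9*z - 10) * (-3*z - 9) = -3*z^5 - 9*z^4 + 9*z^3 - 51*z + 90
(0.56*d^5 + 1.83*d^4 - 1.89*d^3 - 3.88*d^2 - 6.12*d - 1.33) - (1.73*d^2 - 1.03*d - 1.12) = 0.56*d^5 + 1.83*d^4 - 1.89*d^3 - 5.61*d^2 - 5.09*d - 0.21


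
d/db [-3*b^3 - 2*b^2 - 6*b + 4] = -9*b^2 - 4*b - 6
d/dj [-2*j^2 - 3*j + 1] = -4*j - 3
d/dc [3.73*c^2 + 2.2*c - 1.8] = 7.46*c + 2.2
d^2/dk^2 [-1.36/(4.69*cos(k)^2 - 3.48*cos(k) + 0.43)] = (119.658784*(1 - cos(k)^2)^2 - 66.590496*cos(k)^3 + 65.328688*cos(k)^2 + 135.216096*cos(k) - 147.113648)/(4.69*cos(k)^2 - 3.48*cos(k) + 0.43)^3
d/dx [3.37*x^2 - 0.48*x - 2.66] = 6.74*x - 0.48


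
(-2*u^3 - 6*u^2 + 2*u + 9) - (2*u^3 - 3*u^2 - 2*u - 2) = -4*u^3 - 3*u^2 + 4*u + 11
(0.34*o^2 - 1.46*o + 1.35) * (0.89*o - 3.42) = 0.3026*o^3 - 2.4622*o^2 + 6.1947*o - 4.617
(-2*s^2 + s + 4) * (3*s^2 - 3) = -6*s^4 + 3*s^3 + 18*s^2 - 3*s - 12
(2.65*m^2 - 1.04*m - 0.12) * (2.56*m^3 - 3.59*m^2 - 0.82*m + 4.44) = 6.784*m^5 - 12.1759*m^4 + 1.2534*m^3 + 13.0496*m^2 - 4.5192*m - 0.5328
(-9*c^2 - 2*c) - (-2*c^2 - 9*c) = -7*c^2 + 7*c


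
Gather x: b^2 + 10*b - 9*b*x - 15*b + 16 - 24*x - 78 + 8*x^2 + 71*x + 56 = b^2 - 5*b + 8*x^2 + x*(47 - 9*b) - 6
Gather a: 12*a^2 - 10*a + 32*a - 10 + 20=12*a^2 + 22*a + 10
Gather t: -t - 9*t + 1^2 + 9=10 - 10*t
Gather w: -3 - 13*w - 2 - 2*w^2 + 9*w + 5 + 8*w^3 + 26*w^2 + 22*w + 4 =8*w^3 + 24*w^2 + 18*w + 4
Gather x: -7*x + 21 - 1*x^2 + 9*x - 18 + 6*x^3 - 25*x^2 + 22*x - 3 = 6*x^3 - 26*x^2 + 24*x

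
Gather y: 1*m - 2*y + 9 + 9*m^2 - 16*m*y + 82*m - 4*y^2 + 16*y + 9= 9*m^2 + 83*m - 4*y^2 + y*(14 - 16*m) + 18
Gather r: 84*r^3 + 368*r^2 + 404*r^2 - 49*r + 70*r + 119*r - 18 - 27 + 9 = 84*r^3 + 772*r^2 + 140*r - 36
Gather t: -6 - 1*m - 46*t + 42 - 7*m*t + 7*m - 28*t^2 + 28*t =6*m - 28*t^2 + t*(-7*m - 18) + 36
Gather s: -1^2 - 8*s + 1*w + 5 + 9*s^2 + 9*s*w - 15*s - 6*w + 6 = 9*s^2 + s*(9*w - 23) - 5*w + 10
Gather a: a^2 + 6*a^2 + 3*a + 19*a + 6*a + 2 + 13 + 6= 7*a^2 + 28*a + 21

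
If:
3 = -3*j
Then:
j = -1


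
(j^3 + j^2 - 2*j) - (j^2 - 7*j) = j^3 + 5*j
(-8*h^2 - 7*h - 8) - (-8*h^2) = -7*h - 8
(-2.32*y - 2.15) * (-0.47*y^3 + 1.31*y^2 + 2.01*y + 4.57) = 1.0904*y^4 - 2.0287*y^3 - 7.4797*y^2 - 14.9239*y - 9.8255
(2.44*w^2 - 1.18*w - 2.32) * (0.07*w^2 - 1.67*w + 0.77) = 0.1708*w^4 - 4.1574*w^3 + 3.687*w^2 + 2.9658*w - 1.7864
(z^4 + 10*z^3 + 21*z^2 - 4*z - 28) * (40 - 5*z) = -5*z^5 - 10*z^4 + 295*z^3 + 860*z^2 - 20*z - 1120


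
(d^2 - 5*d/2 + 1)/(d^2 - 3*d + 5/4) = 2*(d - 2)/(2*d - 5)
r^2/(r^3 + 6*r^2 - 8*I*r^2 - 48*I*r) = r/(r^2 + r*(6 - 8*I) - 48*I)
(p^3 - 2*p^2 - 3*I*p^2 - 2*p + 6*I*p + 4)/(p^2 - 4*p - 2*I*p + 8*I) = (p^2 - p*(2 + I) + 2*I)/(p - 4)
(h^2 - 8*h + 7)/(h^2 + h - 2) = (h - 7)/(h + 2)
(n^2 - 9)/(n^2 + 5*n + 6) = (n - 3)/(n + 2)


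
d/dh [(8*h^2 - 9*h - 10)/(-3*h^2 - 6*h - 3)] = (-25*h - 11)/(3*(h^3 + 3*h^2 + 3*h + 1))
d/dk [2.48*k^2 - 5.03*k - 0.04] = 4.96*k - 5.03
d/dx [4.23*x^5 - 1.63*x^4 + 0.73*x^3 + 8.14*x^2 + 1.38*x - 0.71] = 21.15*x^4 - 6.52*x^3 + 2.19*x^2 + 16.28*x + 1.38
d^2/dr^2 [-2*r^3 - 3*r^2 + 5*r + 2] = -12*r - 6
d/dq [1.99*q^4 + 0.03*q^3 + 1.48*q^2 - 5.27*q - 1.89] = 7.96*q^3 + 0.09*q^2 + 2.96*q - 5.27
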